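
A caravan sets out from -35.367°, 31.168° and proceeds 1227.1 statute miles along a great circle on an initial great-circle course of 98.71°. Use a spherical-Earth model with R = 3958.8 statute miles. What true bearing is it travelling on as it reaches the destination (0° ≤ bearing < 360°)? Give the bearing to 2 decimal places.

δ = 1227.1/3958.8 = 0.309968 rad (17.7598°).
With φ₁ = -35.367° = -0.617271 rad and θ = 98.71° = 1.722815 rad:
Applying the spherical law of cosines for sides, sin φ₂ = sin φ₁ cos δ + cos φ₁ sin δ cos θ = -0.588895, so φ₂ = -36.079°.
For the longitude increment, Δλ = atan2( sin θ sin δ cos φ₁, cos δ − sin φ₁ sin φ₂ ) = atan2(0.245870, 0.611484) = 21.904°.
λ₂ = 31.168° + 21.904° = 53.072°.
The forward bearing on arrival equals the back-azimuth from the destination plus 180°.
Back-azimuth from P₂ (-36.08°, 53.07°) to P₁ (-35.37°, 31.17°), with Δλ' = λ₁ − λ₂ = -21.90°: atan2( sin Δλ' cos φ₁ , cos φ₂ sin φ₁ − sin φ₂ cos φ₁ cos Δλ' ) = 265.82°.
Final bearing = (265.82° + 180°) mod 360° = 85.82°.

final bearing 85.82°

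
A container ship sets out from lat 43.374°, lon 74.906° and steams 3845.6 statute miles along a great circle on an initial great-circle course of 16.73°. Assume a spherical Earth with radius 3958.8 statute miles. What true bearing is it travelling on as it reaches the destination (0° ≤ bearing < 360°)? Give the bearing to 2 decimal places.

final bearing 129.80°

The arc subtends δ = 3845.6/3958.8 = 0.971405 rad at the centre.
With φ₁ = 43.374° = 0.757019 rad and θ = 16.73° = 0.291994 rad:
sin φ₂ = sin φ₁ cos δ + cos φ₁ sin δ cos θ = (0.686758)(0.564140) + (0.726886)(0.825679)(0.957672) = 0.962198
φ₂ = asin(0.962198) = 1.294961 rad = 74.196°.
Then Δλ = atan2(0.172768, -0.096657) = 2.080877 rad, from sin θ sin δ cos φ₁ over cos δ − sin φ₁ sin φ₂.
λ₂ = 74.906° + 119.225° = 194.131°, normalized to (−180°, 180°] → -165.869°.
The forward bearing on arrival equals the back-azimuth from the destination plus 180°.
Back-azimuth from P₂ (74.20°, -165.87°) to P₁ (43.37°, 74.91°), with Δλ' = λ₁ − λ₂ = 240.77°: atan2( sin Δλ' cos φ₁ , cos φ₂ sin φ₁ − sin φ₂ cos φ₁ cos Δλ' ) = 309.80°.
Final bearing = (309.80° + 180°) mod 360° = 129.80°.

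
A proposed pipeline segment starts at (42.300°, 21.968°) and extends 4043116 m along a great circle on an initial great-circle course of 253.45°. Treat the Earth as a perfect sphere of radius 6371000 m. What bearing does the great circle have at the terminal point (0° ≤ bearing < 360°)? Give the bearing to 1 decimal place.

final bearing 231.3°

Angular distance δ = d/R = 4043116 / 6371000 = 0.634612 rad.
With φ₁ = 42.300° = 0.738274 rad and θ = 253.45° = 4.423537 rad:
Applying the spherical law of cosines for sides, sin φ₂ = sin φ₁ cos δ + cos φ₁ sin δ cos θ = 0.417070, so φ₂ = 24.650°.
Δλ = atan2( sin θ sin δ cos φ₁ , cos δ − sin φ₁ sin φ₂ ) = atan2(-0.420335, 0.524608) = -0.675494 rad = -38.703°.
λ₂ = λ₁ + Δλ = -16.735°.
The forward bearing on arrival equals the back-azimuth from the destination plus 180°.
Back-azimuth from P₂ (24.6°, -16.7°) to P₁ (42.3°, 22.0°), with Δλ' = λ₁ − λ₂ = 38.7°: atan2( sin Δλ' cos φ₁ , cos φ₂ sin φ₁ − sin φ₂ cos φ₁ cos Δλ' ) = 51.3°.
Final bearing = (51.3° + 180°) mod 360° = 231.3°.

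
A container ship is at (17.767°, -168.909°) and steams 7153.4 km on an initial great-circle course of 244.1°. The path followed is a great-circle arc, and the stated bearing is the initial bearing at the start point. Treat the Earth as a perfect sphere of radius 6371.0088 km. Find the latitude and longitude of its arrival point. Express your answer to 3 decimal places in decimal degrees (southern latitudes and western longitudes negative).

latitude -14.049°, longitude 134.393°

The arc subtends δ = 7153.4/6371.0088 = 1.122805 rad at the centre.
With φ₁ = 17.767° = 0.310093 rad and θ = 244.1° = 4.260349 rad:
Applying the spherical law of cosines for sides, sin φ₂ = sin φ₁ cos δ + cos φ₁ sin δ cos θ = -0.242744, so φ₂ = -14.049°.
For the longitude increment, Δλ = atan2( sin θ sin δ cos φ₁, cos δ − sin φ₁ sin φ₂ ) = atan2(-0.772118, 0.507229) = -56.698°.
λ₂ = -168.909° + -56.698° = -225.607°, normalized to (−180°, 180°] → 134.393°.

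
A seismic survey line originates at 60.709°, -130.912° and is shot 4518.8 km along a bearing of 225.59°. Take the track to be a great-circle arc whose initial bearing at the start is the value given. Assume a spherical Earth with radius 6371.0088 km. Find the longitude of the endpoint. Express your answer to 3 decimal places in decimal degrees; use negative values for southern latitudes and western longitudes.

longitude -162.094°

δ = 4518.8/6371.0088 = 0.709275 rad (40.6385°).
With φ₁ = 60.709° = 1.059572 rad and θ = 225.59° = 3.937288 rad:
Applying the spherical law of cosines for sides, sin φ₂ = sin φ₁ cos δ + cos φ₁ sin δ cos θ = 0.438835, so φ₂ = 26.030°.
Then Δλ = atan2(-0.227619, 0.376106) = -0.544234 rad, from sin θ sin δ cos φ₁ over cos δ − sin φ₁ sin φ₂.
λ₂ = -130.912° + -31.182° = -162.094°.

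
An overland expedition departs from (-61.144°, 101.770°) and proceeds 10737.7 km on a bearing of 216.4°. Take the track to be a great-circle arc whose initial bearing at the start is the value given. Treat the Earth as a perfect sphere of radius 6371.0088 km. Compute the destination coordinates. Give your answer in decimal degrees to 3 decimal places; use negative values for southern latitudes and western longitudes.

latitude -16.604°, longitude -40.265°

δ = 10737.7/6371.0088 = 1.685400 rad (96.5663°).
Start latitude φ₁ = -1.067164 rad; initial bearing θ = 3.776893 rad.
sin φ₂ = sin φ₁ cos δ + cos φ₁ sin δ cos θ = (-0.875835)(-0.114353) + (0.482610)(0.993440)(-0.804894) = -0.285747
φ₂ = asin(-0.285747) = -0.289786 rad = -16.604°.
Δλ = atan2( sin θ sin δ cos φ₁ , cos δ − sin φ₁ sin φ₂ ) = atan2(-0.284511, -0.364621) = -2.478984 rad = -142.035°.
Hence λ₂ = 101.770° + -142.035° = -40.265°.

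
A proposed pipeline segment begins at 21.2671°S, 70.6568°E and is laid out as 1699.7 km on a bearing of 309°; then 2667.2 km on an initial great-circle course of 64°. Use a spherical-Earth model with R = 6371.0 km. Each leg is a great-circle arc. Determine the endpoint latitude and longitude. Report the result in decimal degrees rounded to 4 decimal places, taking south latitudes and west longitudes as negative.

latitude -0.2081°, longitude 80.0299°

Apply the spherical direct solution leg by leg, carrying full precision between legs.
Leg 1: from (-21.2671°, 70.6568°), δ = 1699.7/6371 = 0.266787 rad, θ = 309° → φ = -11.2607°, λ = 58.5987°.
Leg 2: from (-11.2607°, 58.5987°), δ = 2667.2/6371 = 0.418647 rad, θ = 64° → φ = -0.2081°, λ = 80.0299°.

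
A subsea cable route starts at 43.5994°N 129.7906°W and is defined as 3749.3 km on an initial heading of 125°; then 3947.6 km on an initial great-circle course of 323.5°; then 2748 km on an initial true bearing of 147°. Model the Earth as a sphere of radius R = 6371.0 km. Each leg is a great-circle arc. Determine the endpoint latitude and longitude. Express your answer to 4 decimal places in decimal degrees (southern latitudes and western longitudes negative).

Apply the spherical direct solution leg by leg, carrying full precision between legs.
Leg 1: from (43.5994°, -129.7906°), δ = 3749.3/6371 = 0.588495 rad, θ = 125° → φ = 20.0614°, λ = -100.8377°.
Leg 2: from (20.0614°, -100.8377°), δ = 3947.6/6371 = 0.619620 rad, θ = 323.5° → φ = 45.8694°, λ = -130.5796°.
Leg 3: from (45.8694°, -130.5796°), δ = 2748/6371 = 0.431329 rad, θ = 147° → φ = 24.0713°, λ = -116.1382°.

latitude 24.0713°, longitude -116.1382°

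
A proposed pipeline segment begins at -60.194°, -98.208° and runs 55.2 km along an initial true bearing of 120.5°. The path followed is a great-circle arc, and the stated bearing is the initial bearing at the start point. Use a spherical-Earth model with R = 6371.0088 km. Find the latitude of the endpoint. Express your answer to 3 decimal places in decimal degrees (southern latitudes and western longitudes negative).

Central angle δ = d/R = 0.008664 rad.
With φ₁ = -60.194° = -1.050583 rad and θ = 120.5° = 2.103122 rad:
Applying the spherical law of cosines for sides, sin φ₂ = sin φ₁ cos δ + cos φ₁ sin δ cos θ = -0.869867, so φ₂ = -60.443°.
For the longitude increment, Δλ = atan2( sin θ sin δ cos φ₁, cos δ − sin φ₁ sin φ₂ ) = atan2(0.003711, 0.245168) = 0.867°.
Hence λ₂ = -98.208° + 0.867° = -97.341°.

latitude -60.443°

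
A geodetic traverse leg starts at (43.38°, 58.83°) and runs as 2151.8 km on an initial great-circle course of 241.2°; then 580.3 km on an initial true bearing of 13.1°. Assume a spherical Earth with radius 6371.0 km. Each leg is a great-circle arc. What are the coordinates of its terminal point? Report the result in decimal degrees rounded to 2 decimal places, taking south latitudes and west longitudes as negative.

latitude 37.22°, longitude 40.26°

Apply the spherical direct solution leg by leg, carrying full precision between legs.
Leg 1: from (43.38°, 58.83°), δ = 2151.8/6371 = 0.337749 rad, θ = 241.2° → φ = 32.14°, λ = 38.77°.
Leg 2: from (32.14°, 38.77°), δ = 580.3/6371 = 0.091085 rad, θ = 13.1° → φ = 37.22°, λ = 40.26°.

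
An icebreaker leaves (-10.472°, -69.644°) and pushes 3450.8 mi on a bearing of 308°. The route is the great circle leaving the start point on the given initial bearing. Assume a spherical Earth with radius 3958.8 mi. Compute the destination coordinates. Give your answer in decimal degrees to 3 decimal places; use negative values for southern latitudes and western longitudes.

latitude 20.268°, longitude -109.657°

δ = 3450.8/3958.8 = 0.871678 rad (49.9435°).
Start latitude φ₁ = -0.182771 rad; initial bearing θ = 5.375614 rad.
Applying the spherical law of cosines for sides, sin φ₂ = sin φ₁ cos δ + cos φ₁ sin δ cos θ = 0.346417, so φ₂ = 20.268°.
Then Δλ = atan2(-0.593105, 0.706506) = -0.698361 rad, from sin θ sin δ cos φ₁ over cos δ − sin φ₁ sin φ₂.
Hence λ₂ = -69.644° + -40.013° = -109.657°.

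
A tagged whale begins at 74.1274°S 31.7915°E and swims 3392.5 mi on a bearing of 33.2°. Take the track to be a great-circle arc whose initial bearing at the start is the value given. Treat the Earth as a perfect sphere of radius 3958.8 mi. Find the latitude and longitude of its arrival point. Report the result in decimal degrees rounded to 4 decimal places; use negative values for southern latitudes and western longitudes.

latitude -27.1809°, longitude 59.5182°

Central angle δ = d/R = 0.856952 rad.
Start latitude φ₁ = -1.293767 rad; initial bearing θ = 0.579449 rad.
Applying the spherical law of cosines for sides, sin φ₂ = sin φ₁ cos δ + cos φ₁ sin δ cos θ = -0.456801, so φ₂ = -27.1809°.
For the longitude increment, Δλ = atan2( sin θ sin δ cos φ₁, cos δ − sin φ₁ sin φ₂ ) = atan2(0.113195, 0.215360) = 27.7267°.
Hence λ₂ = 31.7915° + 27.7267° = 59.5182°.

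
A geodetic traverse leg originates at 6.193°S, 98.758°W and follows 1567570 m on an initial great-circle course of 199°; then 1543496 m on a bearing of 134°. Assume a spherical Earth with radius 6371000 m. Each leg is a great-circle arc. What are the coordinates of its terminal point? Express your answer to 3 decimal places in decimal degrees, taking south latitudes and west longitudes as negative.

latitude -28.748°, longitude -92.231°

Apply the spherical direct solution leg by leg, carrying full precision between legs.
Leg 1: from (-6.193°, -98.758°), δ = 1567570/6371000 = 0.246048 rad, θ = 199° → φ = -19.487°, λ = -103.583°.
Leg 2: from (-19.487°, -103.583°), δ = 1543496/6371000 = 0.242269 rad, θ = 134° → φ = -28.748°, λ = -92.231°.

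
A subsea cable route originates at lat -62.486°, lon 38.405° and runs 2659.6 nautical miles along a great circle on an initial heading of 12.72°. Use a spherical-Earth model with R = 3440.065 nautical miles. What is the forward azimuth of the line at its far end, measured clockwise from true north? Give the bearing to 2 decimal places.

Central angle δ = d/R = 0.773125 rad.
Start latitude φ₁ = -1.090586 rad; initial bearing θ = 0.222006 rad.
Destination latitude: φ₂ = arcsin( sin φ₁ cos δ + cos φ₁ sin δ cos θ ) = arcsin(-0.320074) = -18.667°.
For the longitude increment, Δλ = atan2( sin θ sin δ cos φ₁, cos δ − sin φ₁ sin φ₂ ) = atan2(0.071038, 0.431859) = 9.341°.
λ₂ = λ₁ + Δλ = 47.746°.
The forward bearing on arrival equals the back-azimuth from the destination plus 180°.
Back-azimuth from P₂ (-18.67°, 47.75°) to P₁ (-62.49°, 38.41°), with Δλ' = λ₁ − λ₂ = -9.34°: atan2( sin Δλ' cos φ₁ , cos φ₂ sin φ₁ − sin φ₂ cos φ₁ cos Δλ' ) = 186.16°.
Final bearing = (186.16° + 180°) mod 360° = 6.16°.

final bearing 6.16°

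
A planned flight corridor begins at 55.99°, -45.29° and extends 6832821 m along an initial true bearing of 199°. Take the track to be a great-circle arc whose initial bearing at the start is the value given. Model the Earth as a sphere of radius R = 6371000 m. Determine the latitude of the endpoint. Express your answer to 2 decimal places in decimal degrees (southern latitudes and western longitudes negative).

latitude -3.92°

The arc subtends δ = 6832821/6371000 = 1.072488 rad at the centre.
Converting: φ₁ = 0.977210 rad, θ = 3.473205 rad.
Applying the spherical law of cosines for sides, sin φ₂ = sin φ₁ cos δ + cos φ₁ sin δ cos θ = -0.068366, so φ₂ = -3.92°.
Then Δλ = atan2(-0.159957, 0.534612) = -0.290725 rad, from sin θ sin δ cos φ₁ over cos δ − sin φ₁ sin φ₂.
λ₂ = -45.29° + -16.66° = -61.95°.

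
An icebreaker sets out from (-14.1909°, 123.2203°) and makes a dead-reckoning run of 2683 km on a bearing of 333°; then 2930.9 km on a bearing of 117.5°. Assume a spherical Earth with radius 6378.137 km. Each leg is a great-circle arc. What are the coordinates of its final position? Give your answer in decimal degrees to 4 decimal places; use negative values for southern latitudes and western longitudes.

latitude -5.0196°, longitude 135.7064°

Apply the spherical direct solution leg by leg, carrying full precision between legs.
Leg 1: from (-14.1909°, 123.2203°), δ = 2683/6378.137 = 0.420656 rad, θ = 333° → φ = 7.4099°, λ = 112.4453°.
Leg 2: from (7.4099°, 112.4453°), δ = 2930.9/6378.137 = 0.459523 rad, θ = 117.5° → φ = -5.0196°, λ = 135.7064°.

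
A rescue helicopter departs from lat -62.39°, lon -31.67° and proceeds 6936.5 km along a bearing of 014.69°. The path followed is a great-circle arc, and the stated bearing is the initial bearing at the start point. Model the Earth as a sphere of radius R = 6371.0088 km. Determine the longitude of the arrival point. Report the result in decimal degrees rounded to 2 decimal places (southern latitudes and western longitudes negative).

longitude -18.68°

The arc subtends δ = 6936.5/6371.0088 = 1.088760 rad at the centre.
Converting: φ₁ = -1.088911 rad, θ = 0.256389 rad.
Destination latitude: φ₂ = arcsin( sin φ₁ cos δ + cos φ₁ sin δ cos θ ) = arcsin(-0.013574) = -0.78°.
Δλ = atan2( sin θ sin δ cos φ₁ , cos δ − sin φ₁ sin φ₂ ) = atan2(0.104134, 0.451556) = 0.226650 rad = 12.99°.
λ₂ = λ₁ + Δλ = -18.68°.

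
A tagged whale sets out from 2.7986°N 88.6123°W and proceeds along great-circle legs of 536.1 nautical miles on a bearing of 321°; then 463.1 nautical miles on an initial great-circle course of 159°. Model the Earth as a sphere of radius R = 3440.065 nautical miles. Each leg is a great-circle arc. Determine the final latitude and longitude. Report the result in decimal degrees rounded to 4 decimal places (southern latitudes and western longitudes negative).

Apply the spherical direct solution leg by leg, carrying full precision between legs.
Leg 1: from (2.7986°, -88.6123°), δ = 536.1/3440.065 = 0.155840 rad, θ = 321° → φ = 9.7129°, λ = -94.2995°.
Leg 2: from (9.7129°, -94.2995°), δ = 463.1/3440.065 = 0.134620 rad, θ = 159° → φ = 2.5036°, λ = -91.5400°.

latitude 2.5036°, longitude -91.5400°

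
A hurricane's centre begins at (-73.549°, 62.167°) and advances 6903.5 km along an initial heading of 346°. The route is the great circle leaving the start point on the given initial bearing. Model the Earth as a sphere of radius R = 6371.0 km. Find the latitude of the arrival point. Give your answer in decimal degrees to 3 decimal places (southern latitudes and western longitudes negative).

Central angle δ = d/R = 1.083582 rad.
Converting: φ₁ = -1.283672 rad, θ = 6.038839 rad.
Applying the spherical law of cosines for sides, sin φ₂ = sin φ₁ cos δ + cos φ₁ sin δ cos θ = -0.206191, so φ₂ = -11.899°.
Then Δλ = atan2(-0.060539, 0.270416) = -0.220243 rad, from sin θ sin δ cos φ₁ over cos δ − sin φ₁ sin φ₂.
Hence λ₂ = 62.167° + -12.619° = 49.548°.

latitude -11.899°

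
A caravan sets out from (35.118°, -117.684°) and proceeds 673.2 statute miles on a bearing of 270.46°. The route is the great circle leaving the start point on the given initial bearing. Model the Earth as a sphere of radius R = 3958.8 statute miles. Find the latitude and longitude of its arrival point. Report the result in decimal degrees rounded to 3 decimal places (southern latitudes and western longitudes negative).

Angular distance δ = d/R = 673.2 / 3958.8 = 0.170052 rad.
Start latitude φ₁ = 0.612925 rad; initial bearing θ = 4.720417 rad.
Applying the spherical law of cosines for sides, sin φ₂ = sin φ₁ cos δ + cos φ₁ sin δ cos θ = 0.568076, so φ₂ = 34.616°.
Δλ = atan2( sin θ sin δ cos φ₁ , cos δ − sin φ₁ sin φ₂ ) = atan2(-0.138423, 0.658783) = -0.207106 rad = -11.866°.
λ₂ = -117.684° + -11.866° = -129.550°.

latitude 34.616°, longitude -129.550°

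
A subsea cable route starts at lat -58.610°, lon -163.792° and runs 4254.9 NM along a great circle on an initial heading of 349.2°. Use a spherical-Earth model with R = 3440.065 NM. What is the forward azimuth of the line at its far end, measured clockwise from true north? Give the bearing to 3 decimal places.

final bearing 354.279°

Central angle δ = d/R = 1.236866 rad.
Converting: φ₁ = -1.022937 rad, θ = 6.094690 rad.
sin φ₂ = sin φ₁ cos δ + cos φ₁ sin δ cos θ = (-0.853642)(0.327759) + (0.520861)(0.944761)(0.982287) = 0.203584
φ₂ = asin(0.203584) = 0.205018 rad = 11.747°.
For the longitude increment, Δλ = atan2( sin θ sin δ cos φ₁, cos δ − sin φ₁ sin φ₂ ) = atan2(-0.092208, 0.501547) = -10.417°.
λ₂ = λ₁ + Δλ = -174.209°.
The forward bearing on arrival equals the back-azimuth from the destination plus 180°.
Back-azimuth from P₂ (11.747°, -174.209°) to P₁ (-58.610°, -163.792°), with Δλ' = λ₁ − λ₂ = 10.417°: atan2( sin Δλ' cos φ₁ , cos φ₂ sin φ₁ − sin φ₂ cos φ₁ cos Δλ' ) = 174.279°.
Final bearing = (174.279° + 180°) mod 360° = 354.279°.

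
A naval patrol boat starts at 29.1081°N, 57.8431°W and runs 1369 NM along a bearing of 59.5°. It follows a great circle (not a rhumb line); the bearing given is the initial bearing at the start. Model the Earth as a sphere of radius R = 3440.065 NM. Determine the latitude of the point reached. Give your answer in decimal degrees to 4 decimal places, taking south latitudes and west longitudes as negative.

The arc subtends δ = 1369/3440.065 = 0.397958 rad at the centre.
Start latitude φ₁ = 0.508032 rad; initial bearing θ = 1.038471 rad.
Destination latitude: φ₂ = arcsin( sin φ₁ cos δ + cos φ₁ sin δ cos θ ) = arcsin(0.620293) = 38.3375°.
For the longitude increment, Δλ = atan2( sin θ sin δ cos φ₁, cos δ − sin φ₁ sin φ₂ ) = atan2(0.291741, 0.620108) = 25.1955°.
λ₂ = λ₁ + Δλ = -32.6476°.

latitude 38.3375°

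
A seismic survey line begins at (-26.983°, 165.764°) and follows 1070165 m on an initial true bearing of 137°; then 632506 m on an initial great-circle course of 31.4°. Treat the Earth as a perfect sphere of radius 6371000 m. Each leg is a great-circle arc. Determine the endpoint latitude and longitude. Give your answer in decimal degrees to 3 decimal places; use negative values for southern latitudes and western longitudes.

Apply the spherical direct solution leg by leg, carrying full precision between legs.
Leg 1: from (-26.983°, 165.764°), δ = 1070165/6371000 = 0.167974 rad, θ = 137° → φ = -33.800°, λ = 173.651°.
Leg 2: from (-33.800°, 173.651°), δ = 632506/6371000 = 0.099279 rad, θ = 31.4° → φ = -28.899°, λ = 177.032°.

latitude -28.899°, longitude 177.032°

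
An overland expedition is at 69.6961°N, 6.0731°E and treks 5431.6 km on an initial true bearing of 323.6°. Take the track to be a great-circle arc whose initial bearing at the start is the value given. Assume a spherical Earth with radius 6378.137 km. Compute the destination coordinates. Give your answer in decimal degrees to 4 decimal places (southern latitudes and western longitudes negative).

latitude 55.8912°, longitude -121.1637°

The arc subtends δ = 5431.6/6378.137 = 0.851597 rad at the centre.
Converting: φ₁ = 1.216426 rad, θ = 5.647885 rad.
sin φ₂ = sin φ₁ cos δ + cos φ₁ sin δ cos θ = (0.937865)(0.658783) + (0.346999)(0.752333)(0.804894) = 0.827974
φ₂ = asin(0.827974) = 0.975486 rad = 55.8912°.
For the longitude increment, Δλ = atan2( sin θ sin δ cos φ₁, cos δ − sin φ₁ sin φ₂ ) = atan2(-0.154917, -0.117746) = -127.2368°.
λ₂ = λ₁ + Δλ = -121.1637°.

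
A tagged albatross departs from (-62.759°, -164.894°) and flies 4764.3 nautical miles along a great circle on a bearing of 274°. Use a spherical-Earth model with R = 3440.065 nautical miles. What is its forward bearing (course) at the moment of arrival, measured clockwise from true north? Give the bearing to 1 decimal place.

final bearing 332.6°

Central angle δ = d/R = 1.384945 rad.
Start latitude φ₁ = -1.095351 rad; initial bearing θ = 4.782202 rad.
Applying the spherical law of cosines for sides, sin φ₂ = sin φ₁ cos δ + cos φ₁ sin δ cos θ = -0.132909, so φ₂ = -7.638°.
Δλ = atan2( sin θ sin δ cos φ₁ , cos δ − sin φ₁ sin φ₂ ) = atan2(-0.448756, 0.066616) = -1.423427 rad = -81.556°.
λ₂ = -164.894° + -81.556° = -246.450°, normalized to (−180°, 180°] → 113.550°.
The forward bearing on arrival equals the back-azimuth from the destination plus 180°.
Back-azimuth from P₂ (-7.6°, 113.5°) to P₁ (-62.8°, -164.9°), with Δλ' = λ₁ − λ₂ = -278.4°: atan2( sin Δλ' cos φ₁ , cos φ₂ sin φ₁ − sin φ₂ cos φ₁ cos Δλ' ) = 152.6°.
Final bearing = (152.6° + 180°) mod 360° = 332.6°.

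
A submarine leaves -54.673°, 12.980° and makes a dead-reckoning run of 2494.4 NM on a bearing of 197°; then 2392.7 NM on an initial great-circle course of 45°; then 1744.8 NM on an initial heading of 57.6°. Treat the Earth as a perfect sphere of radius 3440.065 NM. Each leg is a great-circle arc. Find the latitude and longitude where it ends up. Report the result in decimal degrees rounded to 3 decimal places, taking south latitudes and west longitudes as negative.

latitude -22.041°, longitude -37.531°

Apply the spherical direct solution leg by leg, carrying full precision between legs.
Leg 1: from (-54.673°, 12.980°), δ = 2494.4/3440.065 = 0.725103 rad, θ = 197° → φ = -77.785°, λ = -100.610°.
Leg 2: from (-77.785°, -100.610°), δ = 2392.7/3440.065 = 0.695539 rad, θ = 45° → φ = -40.878°, λ = -63.792°.
Leg 3: from (-40.878°, -63.792°), δ = 1744.8/3440.065 = 0.507200 rad, θ = 57.6° → φ = -22.041°, λ = -37.531°.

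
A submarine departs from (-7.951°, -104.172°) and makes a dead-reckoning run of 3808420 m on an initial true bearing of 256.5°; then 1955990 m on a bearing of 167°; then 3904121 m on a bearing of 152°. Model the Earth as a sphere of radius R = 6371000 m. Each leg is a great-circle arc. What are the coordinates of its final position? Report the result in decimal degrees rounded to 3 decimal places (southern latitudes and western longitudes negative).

Apply the spherical direct solution leg by leg, carrying full precision between legs.
Leg 1: from (-7.951°, -104.172°), δ = 3808420/6371000 = 0.597774 rad, θ = 256.5° → φ = -14.150°, λ = -138.531°.
Leg 2: from (-14.150°, -138.531°), δ = 1955990/6371000 = 0.307015 rad, θ = 167° → φ = -31.236°, λ = -133.971°.
Leg 3: from (-31.236°, -133.971°), δ = 3904121/6371000 = 0.612796 rad, θ = 152° → φ = -59.140°, λ = -102.207°.

latitude -59.140°, longitude -102.207°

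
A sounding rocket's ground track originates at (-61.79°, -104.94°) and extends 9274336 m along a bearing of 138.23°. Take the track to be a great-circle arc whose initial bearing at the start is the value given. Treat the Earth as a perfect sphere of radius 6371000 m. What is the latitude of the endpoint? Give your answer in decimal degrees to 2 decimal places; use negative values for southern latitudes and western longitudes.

latitude -26.83°

The arc subtends δ = 9274336/6371000 = 1.455711 rad at the centre.
Converting: φ₁ = -1.078439 rad, θ = 2.412569 rad.
Applying the spherical law of cosines for sides, sin φ₂ = sin φ₁ cos δ + cos φ₁ sin δ cos θ = -0.451414, so φ₂ = -26.83°.
For the longitude increment, Δλ = atan2( sin θ sin δ cos φ₁, cos δ − sin φ₁ sin φ₂ ) = atan2(0.312805, -0.282965) = 132.13°.
λ₂ = λ₁ + Δλ = 27.19°.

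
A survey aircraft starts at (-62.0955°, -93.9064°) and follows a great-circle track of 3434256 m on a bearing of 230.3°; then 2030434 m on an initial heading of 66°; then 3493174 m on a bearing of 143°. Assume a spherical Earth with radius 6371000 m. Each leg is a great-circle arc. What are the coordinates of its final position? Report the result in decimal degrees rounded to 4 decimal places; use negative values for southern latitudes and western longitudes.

Apply the spherical direct solution leg by leg, carrying full precision between legs.
Leg 1: from (-62.0955°, -93.9064°), δ = 3434256/6371000 = 0.539045 rad, θ = 230.3° → φ = -65.7648°, λ = -168.0913°.
Leg 2: from (-65.7648°, -168.0913°), δ = 2030434/6371000 = 0.318699 rad, θ = 66° → φ = -54.4527°, λ = -138.5958°.
Leg 3: from (-54.4527°, -138.5958°), δ = 3493174/6371000 = 0.548293 rad, θ = 143° → φ = -69.4523°, λ = -75.2509°.

latitude -69.4523°, longitude -75.2509°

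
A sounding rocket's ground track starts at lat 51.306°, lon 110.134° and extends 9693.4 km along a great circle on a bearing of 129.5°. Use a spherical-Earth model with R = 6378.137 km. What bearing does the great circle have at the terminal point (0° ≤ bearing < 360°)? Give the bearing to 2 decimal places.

final bearing 148.90°

Central angle δ = d/R = 1.519785 rad.
Start latitude φ₁ = 0.895459 rad; initial bearing θ = 2.260201 rad.
Destination latitude: φ₂ = arcsin( sin φ₁ cos δ + cos φ₁ sin δ cos θ ) = arcsin(-0.357338) = -20.937°.
Then Δλ = atan2(0.481762, 0.329889) = 0.970375 rad, from sin θ sin δ cos φ₁ over cos δ − sin φ₁ sin φ₂.
λ₂ = 110.134° + 55.598° = 165.732°.
The forward bearing on arrival equals the back-azimuth from the destination plus 180°.
Back-azimuth from P₂ (-20.94°, 165.73°) to P₁ (51.31°, 110.13°), with Δλ' = λ₁ − λ₂ = -55.60°: atan2( sin Δλ' cos φ₁ , cos φ₂ sin φ₁ − sin φ₂ cos φ₁ cos Δλ' ) = 328.90°.
Final bearing = (328.90° + 180°) mod 360° = 148.90°.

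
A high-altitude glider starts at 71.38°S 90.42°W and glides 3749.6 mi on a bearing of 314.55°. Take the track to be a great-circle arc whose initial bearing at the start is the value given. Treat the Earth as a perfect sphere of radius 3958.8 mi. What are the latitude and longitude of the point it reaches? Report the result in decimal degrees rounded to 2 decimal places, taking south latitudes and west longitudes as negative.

Angular distance δ = d/R = 3749.6 / 3958.8 = 0.947156 rad.
Start latitude φ₁ = -1.245816 rad; initial bearing θ = 5.489933 rad.
Destination latitude: φ₂ = arcsin( sin φ₁ cos δ + cos φ₁ sin δ cos θ ) = arcsin(-0.371599) = -21.81°.
Δλ = atan2( sin θ sin δ cos φ₁ , cos δ − sin φ₁ sin φ₂ ) = atan2(-0.184706, 0.231846) = -0.672711 rad = -38.54°.
λ₂ = -90.42° + -38.54° = -128.96°.

latitude -21.81°, longitude -128.96°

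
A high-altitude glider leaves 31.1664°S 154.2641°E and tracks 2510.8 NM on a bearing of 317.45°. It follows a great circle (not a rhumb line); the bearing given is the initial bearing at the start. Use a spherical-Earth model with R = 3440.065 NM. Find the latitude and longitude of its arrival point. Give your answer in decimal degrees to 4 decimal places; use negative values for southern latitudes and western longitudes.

latitude 1.9837°, longitude 127.4457°

The arc subtends δ = 2510.8/3440.065 = 0.729870 rad at the centre.
Start latitude φ₁ = -0.543956 rad; initial bearing θ = 5.540548 rad.
sin φ₂ = sin φ₁ cos δ + cos φ₁ sin δ cos θ = (-0.517525)(0.745261) + (0.855668)(0.666773)(0.736687) = 0.034615
φ₂ = asin(0.034615) = 0.034622 rad = 1.9837°.
Then Δλ = atan2(-0.385815, 0.763175) = -0.468070 rad, from sin θ sin δ cos φ₁ over cos δ − sin φ₁ sin φ₂.
λ₂ = 154.2641° + -26.8184° = 127.4457°.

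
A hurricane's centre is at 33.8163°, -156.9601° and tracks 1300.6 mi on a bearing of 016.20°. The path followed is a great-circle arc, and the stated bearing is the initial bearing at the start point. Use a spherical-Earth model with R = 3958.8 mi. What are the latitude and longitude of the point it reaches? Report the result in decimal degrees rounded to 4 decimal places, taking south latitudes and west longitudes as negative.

latitude 51.6461°, longitude -148.6188°

Angular distance δ = d/R = 1300.6 / 3958.8 = 0.328534 rad.
Converting: φ₁ = 0.590206 rad, θ = 0.282743 rad.
Applying the spherical law of cosines for sides, sin φ₂ = sin φ₁ cos δ + cos φ₁ sin δ cos θ = 0.784193, so φ₂ = 51.6461°.
Δλ = atan2( sin θ sin δ cos φ₁ , cos δ − sin φ₁ sin φ₂ ) = atan2(0.074789, 0.510088) = 0.145583 rad = 8.3413°.
λ₂ = λ₁ + Δλ = -148.6188°.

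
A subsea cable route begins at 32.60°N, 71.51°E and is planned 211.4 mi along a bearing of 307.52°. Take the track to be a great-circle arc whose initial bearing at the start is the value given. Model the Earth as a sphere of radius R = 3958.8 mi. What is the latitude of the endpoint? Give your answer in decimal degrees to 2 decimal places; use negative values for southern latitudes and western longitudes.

latitude 34.43°

The arc subtends δ = 211.4/3958.8 = 0.053400 rad at the centre.
With φ₁ = 32.60° = 0.568977 rad and θ = 307.52° = 5.367237 rad:
Applying the spherical law of cosines for sides, sin φ₂ = sin φ₁ cos δ + cos φ₁ sin δ cos θ = 0.565389, so φ₂ = 34.43°.
Δλ = atan2( sin θ sin δ cos φ₁ , cos δ − sin φ₁ sin φ₂ ) = atan2(-0.035664, 0.693960) = -0.051347 rad = -2.94°.
λ₂ = 71.51° + -2.94° = 68.57°.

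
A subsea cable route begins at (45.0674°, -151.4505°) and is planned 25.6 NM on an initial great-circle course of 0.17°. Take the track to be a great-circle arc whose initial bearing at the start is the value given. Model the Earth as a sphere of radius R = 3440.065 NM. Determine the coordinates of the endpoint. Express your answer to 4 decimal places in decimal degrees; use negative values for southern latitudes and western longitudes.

latitude 45.4938°, longitude -151.4487°

Central angle δ = d/R = 0.007442 rad.
Start latitude φ₁ = 0.786575 rad; initial bearing θ = 0.002967 rad.
sin φ₂ = sin φ₁ cos δ + cos φ₁ sin δ cos θ = (0.707938)(0.999972) + (0.706274)(0.007442)(0.999996) = 0.713174
φ₂ = asin(0.713174) = 0.794016 rad = 45.4938°.
Δλ = atan2( sin θ sin δ cos φ₁ , cos δ − sin φ₁ sin φ₂ ) = atan2(0.000016, 0.495089) = 0.000031 rad = 0.0018°.
Hence λ₂ = -151.4505° + 0.0018° = -151.4487°.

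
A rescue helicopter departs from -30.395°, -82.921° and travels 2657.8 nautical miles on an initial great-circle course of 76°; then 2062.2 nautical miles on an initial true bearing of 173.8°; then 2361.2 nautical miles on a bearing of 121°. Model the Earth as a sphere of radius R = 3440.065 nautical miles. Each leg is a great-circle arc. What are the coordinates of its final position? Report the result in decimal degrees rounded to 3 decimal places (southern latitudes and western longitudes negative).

latitude -51.837°, longitude 27.633°

Apply the spherical direct solution leg by leg, carrying full precision between legs.
Leg 1: from (-30.395°, -82.921°), δ = 2657.8/3440.065 = 0.772602 rad, θ = 76° → φ = -12.513°, λ = -38.994°.
Leg 2: from (-12.513°, -38.994°), δ = 2062.2/3440.065 = 0.599465 rad, θ = 173.8° → φ = -46.591°, λ = -33.907°.
Leg 3: from (-46.591°, -33.907°), δ = 2361.2/3440.065 = 0.686382 rad, θ = 121° → φ = -51.837°, λ = 27.633°.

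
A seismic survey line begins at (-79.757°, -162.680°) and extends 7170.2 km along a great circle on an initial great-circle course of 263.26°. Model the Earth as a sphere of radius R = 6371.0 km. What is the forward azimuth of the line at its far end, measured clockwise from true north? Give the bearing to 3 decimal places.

Angular distance δ = d/R = 7170.2 / 6371 = 1.125443 rad.
With φ₁ = -79.757° = -1.392022 rad and θ = 263.26° = 4.594754 rad:
Destination latitude: φ₂ = arcsin( sin φ₁ cos δ + cos φ₁ sin δ cos θ ) = arcsin(-0.442745) = -26.279°.
Δλ = atan2( sin θ sin δ cos φ₁ , cos δ − sin φ₁ sin φ₂ ) = atan2(-0.159369, -0.004913) = -1.601612 rad = -91.766°.
λ₂ = -162.680° + -91.766° = -254.446°, normalized to (−180°, 180°] → 105.554°.
The forward bearing on arrival equals the back-azimuth from the destination plus 180°.
Back-azimuth from P₂ (-26.279°, 105.554°) to P₁ (-79.757°, -162.680°), with Δλ' = λ₁ − λ₂ = -268.234°: atan2( sin Δλ' cos φ₁ , cos φ₂ sin φ₁ − sin φ₂ cos φ₁ cos Δλ' ) = 168.641°.
Final bearing = (168.641° + 180°) mod 360° = 348.641°.

final bearing 348.641°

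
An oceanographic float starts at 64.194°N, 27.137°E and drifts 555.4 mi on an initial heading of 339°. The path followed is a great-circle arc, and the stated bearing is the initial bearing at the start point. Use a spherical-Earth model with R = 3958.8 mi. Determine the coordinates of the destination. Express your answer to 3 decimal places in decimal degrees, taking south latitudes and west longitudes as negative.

Angular distance δ = d/R = 555.4 / 3958.8 = 0.140295 rad.
Converting: φ₁ = 1.120397 rad, θ = 5.916666 rad.
Applying the spherical law of cosines for sides, sin φ₂ = sin φ₁ cos δ + cos φ₁ sin δ cos θ = 0.948258, so φ₂ = 71.488°.
Δλ = atan2( sin θ sin δ cos φ₁ , cos δ − sin φ₁ sin φ₂ ) = atan2(-0.021815, 0.136483) = -0.158498 rad = -9.081°.
λ₂ = λ₁ + Δλ = 18.056°.

latitude 71.488°, longitude 18.056°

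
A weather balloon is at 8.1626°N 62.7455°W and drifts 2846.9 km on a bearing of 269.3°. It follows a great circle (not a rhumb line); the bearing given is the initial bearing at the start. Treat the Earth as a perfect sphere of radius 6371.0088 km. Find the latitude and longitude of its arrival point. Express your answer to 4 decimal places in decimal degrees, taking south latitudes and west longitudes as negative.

Central angle δ = d/R = 0.446852 rad.
With φ₁ = 8.1626° = 0.142464 rad and θ = 269.3° = 4.700172 rad:
Applying the spherical law of cosines for sides, sin φ₂ = sin φ₁ cos δ + cos φ₁ sin δ cos θ = 0.122816, so φ₂ = 7.0546°.
Δλ = atan2( sin θ sin δ cos φ₁ , cos δ − sin φ₁ sin φ₂ ) = atan2(-0.427719, 0.884374) = -0.450475 rad = -25.8103°.
Hence λ₂ = -62.7455° + -25.8103° = -88.5558°.

latitude 7.0546°, longitude -88.5558°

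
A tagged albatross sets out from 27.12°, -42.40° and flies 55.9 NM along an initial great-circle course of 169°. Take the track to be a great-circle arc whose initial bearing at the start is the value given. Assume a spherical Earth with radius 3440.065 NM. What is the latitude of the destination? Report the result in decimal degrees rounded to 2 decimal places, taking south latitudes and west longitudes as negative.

The arc subtends δ = 55.9/3440.065 = 0.016250 rad at the centre.
With φ₁ = 27.12° = 0.473333 rad and θ = 169° = 2.949606 rad:
sin φ₂ = sin φ₁ cos δ + cos φ₁ sin δ cos θ = (0.455856)(0.999868) + (0.890054)(0.016249)(-0.981627) = 0.441599
φ₂ = asin(0.441599) = 0.457380 rad = 26.21°.
For the longitude increment, Δλ = atan2( sin θ sin δ cos φ₁, cos δ − sin φ₁ sin φ₂ ) = atan2(0.002760, 0.798563) = 0.20°.
Hence λ₂ = -42.40° + 0.20° = -42.20°.

latitude 26.21°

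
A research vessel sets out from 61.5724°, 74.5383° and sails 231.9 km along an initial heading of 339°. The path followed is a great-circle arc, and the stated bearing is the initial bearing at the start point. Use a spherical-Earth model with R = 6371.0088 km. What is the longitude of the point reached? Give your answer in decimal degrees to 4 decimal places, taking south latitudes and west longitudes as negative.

longitude 72.8629°

Angular distance δ = d/R = 231.9 / 6371.0088 = 0.036399 rad.
With φ₁ = 61.5724° = 1.074641 rad and θ = 339° = 5.916666 rad:
sin φ₂ = sin φ₁ cos δ + cos φ₁ sin δ cos θ = (0.879419)(0.999338) + (0.476048)(0.036391)(0.933580) = 0.895010
φ₂ = asin(0.895010) = 1.108454 rad = 63.5097°.
Then Δλ = atan2(-0.006208, 0.212248) = -0.029242 rad, from sin θ sin δ cos φ₁ over cos δ − sin φ₁ sin φ₂.
Hence λ₂ = 74.5383° + -1.6754° = 72.8629°.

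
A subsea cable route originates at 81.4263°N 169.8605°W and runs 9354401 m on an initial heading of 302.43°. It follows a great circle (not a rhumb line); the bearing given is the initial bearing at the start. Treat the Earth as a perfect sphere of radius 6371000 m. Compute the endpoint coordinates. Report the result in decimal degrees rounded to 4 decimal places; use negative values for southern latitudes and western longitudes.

The arc subtends δ = 9354401/6371000 = 1.468278 rad at the centre.
Converting: φ₁ = 1.421157 rad, θ = 5.278399 rad.
sin φ₂ = sin φ₁ cos δ + cos φ₁ sin δ cos θ = (0.988825)(0.102339) + (0.149081)(0.994750)(0.536269) = 0.180723
φ₂ = asin(0.180723) = 0.181721 rad = 10.4119°.
Δλ = atan2( sin θ sin δ cos φ₁ , cos δ − sin φ₁ sin φ₂ ) = atan2(-0.125171, -0.076365) = -2.118597 rad = -121.3866°.
λ₂ = -169.8605° + -121.3866° = -291.2471°, normalized to (−180°, 180°] → 68.7529°.

latitude 10.4119°, longitude 68.7529°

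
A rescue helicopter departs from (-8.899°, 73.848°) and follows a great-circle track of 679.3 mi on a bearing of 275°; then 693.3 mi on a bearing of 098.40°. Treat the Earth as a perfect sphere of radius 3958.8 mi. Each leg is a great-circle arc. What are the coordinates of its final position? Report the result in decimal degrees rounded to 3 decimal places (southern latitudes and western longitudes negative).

latitude -9.255°, longitude 74.017°

Apply the spherical direct solution leg by leg, carrying full precision between legs.
Leg 1: from (-8.899°, 73.848°), δ = 679.3/3958.8 = 0.171592 rad, θ = 275° → φ = -7.916°, λ = 63.959°.
Leg 2: from (-7.916°, 63.959°), δ = 693.3/3958.8 = 0.175129 rad, θ = 98.4° → φ = -9.255°, λ = 74.017°.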